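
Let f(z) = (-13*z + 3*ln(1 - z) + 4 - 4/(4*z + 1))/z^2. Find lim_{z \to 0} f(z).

-131/2

Substitution gives 0/0 (the numerator vanishes to order 2).
Expand each term to order z^2: the coefficient of z^2 in -4·1/(1 + 4z) is -64 and in 3·ln(1 - z) is -3/2.
Lower-order terms cancel with the polynomial part, so the numerator is (-131/2)·z^2 + o(z^2), and the limit is (-131/2)/(1) = -131/2.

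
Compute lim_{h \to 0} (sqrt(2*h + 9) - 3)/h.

A 0/0 form; rationalise with √(9 + 2h) + √9. This collapses the numerator to 2h, leaving 2/(√(9 + 2h) + √9) → 2/(2√9) = 1/3.

1/3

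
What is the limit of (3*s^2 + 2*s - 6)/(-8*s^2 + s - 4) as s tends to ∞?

-3/8

Numerator and denominator both have degree 2.
Dividing every term by s^2, all lower-order terms vanish and the limit is the ratio of leading coefficients, 3/(-8) = -3/8.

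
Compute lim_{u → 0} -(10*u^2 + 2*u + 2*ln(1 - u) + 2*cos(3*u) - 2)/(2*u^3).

Substitution gives 0/0 (the numerator vanishes to order 3).
Expand each term to order u^3: the coefficient of u^3 in 2·cos(3u) is 0 and in 2·ln(1 - u) is -2/3.
Lower-order terms cancel with the polynomial part, so the numerator is (-2/3)·u^3 + o(u^3), and the limit is (-2/3)/(-2) = 1/3.

1/3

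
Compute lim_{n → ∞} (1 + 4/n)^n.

e^(4)

Write it as [(1 + 4/n)^n]^(1) · (1 + 4/n)^(0). The bracketed term tends to e^(4) and the second factor to 1, so the limit is e^(4).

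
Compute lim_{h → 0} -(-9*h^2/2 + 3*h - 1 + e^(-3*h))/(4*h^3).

Direct substitution gives 0/0.
Apply L'Hôpital: lim (-9*h + 3 - 3*e^(-3*h))/(-12*h^2), still 0/0.
Apply L'Hôpital: lim (-9 + 9*e^(-3*h))/(-24*h), still 0/0.
After 3 applications of L'Hôpital's rule the quotient is (-27*e^(-3*h))/(-24); substituting h = 0 gives 9/8.

9/8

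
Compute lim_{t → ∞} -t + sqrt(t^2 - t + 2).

-1/2

This has the form ∞ − ∞. Multiply and divide by the conjugate √(t^2 - t + 2) + t.
That gives (-t + 2) / (√(t^2 - t + 2) + t).
Divide numerator and denominator by t: the limit is -1/(2·1) = -1/2.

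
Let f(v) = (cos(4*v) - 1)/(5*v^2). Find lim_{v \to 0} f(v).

-8/5

Direct substitution gives 0/0.
Apply L'Hôpital: lim (-4*sin(4*v))/(10*v), still 0/0.
After 2 applications of L'Hôpital's rule the quotient is (-16*cos(4*v))/(10); substituting v = 0 gives -8/5.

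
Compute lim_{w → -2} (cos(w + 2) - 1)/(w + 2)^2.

-1/2

Direct substitution gives 0/0.
Apply L'Hôpital: lim (-sin(w + 2))/(2*w + 4), still 0/0.
After 2 applications of L'Hôpital's rule the quotient is (-cos(w + 2))/(2); substituting w = -2 gives -1/2.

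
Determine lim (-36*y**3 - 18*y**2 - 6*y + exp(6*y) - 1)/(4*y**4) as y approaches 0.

27/2

Direct substitution gives 0/0.
Apply L'Hôpital: lim (-108*y^2 - 36*y + 6*e^(6*y) - 6)/(16*y^3), still 0/0.
Apply L'Hôpital: lim (-216*y + 36*e^(6*y) - 36)/(48*y^2), still 0/0.
Apply L'Hôpital: lim (216*e^(6*y) - 216)/(96*y), still 0/0.
After 4 applications of L'Hôpital's rule the quotient is (1296*e^(6*y))/(96); substituting y = 0 gives 27/2.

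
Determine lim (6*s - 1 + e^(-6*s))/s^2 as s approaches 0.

18

Direct substitution gives 0/0.
Apply L'Hôpital: lim (6 - 6*e^(-6*s))/(2*s), still 0/0.
After 2 applications of L'Hôpital's rule the quotient is (36*e^(-6*s))/(2); substituting s = 0 gives 18.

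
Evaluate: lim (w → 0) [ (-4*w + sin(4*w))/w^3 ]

Direct substitution gives 0/0.
Apply L'Hôpital: lim (4*cos(4*w) - 4)/(3*w^2), still 0/0.
Apply L'Hôpital: lim (-16*sin(4*w))/(6*w), still 0/0.
After 3 applications of L'Hôpital's rule the quotient is (-64*cos(4*w))/(6); substituting w = 0 gives -32/3.

-32/3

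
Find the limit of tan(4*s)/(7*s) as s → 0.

4/7

Substitution gives 0/0.
Since tan(u)/u → 1 as u → 0, tan(4s)/(4s) → 1 and the limit is 4/7.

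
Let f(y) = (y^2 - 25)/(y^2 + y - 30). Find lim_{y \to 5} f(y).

10/11

Since y = 5 makes numerator and denominator zero, (y - 5) divides both.
Cancelling it gives (y + 5)/(y + 6); now plug in y = 5 to get 10/11.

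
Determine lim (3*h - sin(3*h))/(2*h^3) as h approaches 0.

Direct substitution gives 0/0.
Apply L'Hôpital: lim (3 - 3*cos(3*h))/(6*h^2), still 0/0.
Apply L'Hôpital: lim (9*sin(3*h))/(12*h), still 0/0.
After 3 applications of L'Hôpital's rule the quotient is (27*cos(3*h))/(12); substituting h = 0 gives 9/4.

9/4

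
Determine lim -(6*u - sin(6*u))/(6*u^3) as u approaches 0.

Direct substitution gives 0/0.
Apply L'Hôpital: lim (6 - 6*cos(6*u))/(-18*u^2), still 0/0.
Apply L'Hôpital: lim (36*sin(6*u))/(-36*u), still 0/0.
After 3 applications of L'Hôpital's rule the quotient is (216*cos(6*u))/(-36); substituting u = 0 gives -6.

-6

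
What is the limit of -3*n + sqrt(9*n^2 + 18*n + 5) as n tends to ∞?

3

This has the form ∞ − ∞. Multiply and divide by the conjugate √(9*n^2 + 18*n + 5) + 3n.
That gives (18n + 5) / (√(9*n^2 + 18*n + 5) + 3n).
Divide numerator and denominator by n: the limit is 18/(2·3) = 3.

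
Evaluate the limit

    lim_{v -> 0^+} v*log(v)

This is a 0·(−∞) form. Rewrite as 1·ln(v) / v^(−1) and apply L'Hôpital:
the derivative quotient is 1·(1/v) / (−1·v^(−2)) = (-1/1)·v^1 → 0.

0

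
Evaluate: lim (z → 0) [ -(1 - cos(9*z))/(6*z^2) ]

Substitution gives 0/0.
Use (1 − cos u)/u² → 1/2 with u = 9z: the limit is 9²/(2·(-6)) = -27/4.

-27/4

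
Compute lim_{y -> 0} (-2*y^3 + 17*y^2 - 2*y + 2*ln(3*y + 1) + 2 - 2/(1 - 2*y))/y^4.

-145/2

Substitution gives 0/0 (the numerator vanishes to order 4).
Expand each term to order y^4: the coefficient of y^4 in 2·ln(1 + 3y) is -81/2 and in -2·1/(1 - 2y) is -32.
Lower-order terms cancel with the polynomial part, so the numerator is (-145/2)·y^4 + o(y^4), and the limit is (-145/2)/(1) = -145/2.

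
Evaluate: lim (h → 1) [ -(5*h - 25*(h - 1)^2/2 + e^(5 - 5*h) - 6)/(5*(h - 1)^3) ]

Direct substitution gives 0/0.
Apply L'Hôpital: lim (-25*h - 5*e^(5 - 5*h) + 30)/(-15*(h - 1)^2), still 0/0.
Apply L'Hôpital: lim (25*e^(5 - 5*h) - 25)/(30 - 30*h), still 0/0.
After 3 applications of L'Hôpital's rule the quotient is (-125*e^(5 - 5*h))/(-30); substituting h = 1 gives 25/6.

25/6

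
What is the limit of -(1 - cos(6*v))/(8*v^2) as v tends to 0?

-9/4

Substitution gives 0/0.
Use (1 − cos u)/u² → 1/2 with u = 6v: the limit is 6²/(2·(-8)) = -9/4.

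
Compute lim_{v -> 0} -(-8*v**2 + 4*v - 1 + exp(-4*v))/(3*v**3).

32/9

Direct substitution gives 0/0.
Apply L'Hôpital: lim (-16*v + 4 - 4*e^(-4*v))/(-9*v^2), still 0/0.
Apply L'Hôpital: lim (-16 + 16*e^(-4*v))/(-18*v), still 0/0.
After 3 applications of L'Hôpital's rule the quotient is (-64*e^(-4*v))/(-18); substituting v = 0 gives 32/9.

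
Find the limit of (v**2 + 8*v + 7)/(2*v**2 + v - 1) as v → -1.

-2

At v = -1 both the top and bottom vanish — a removable singularity. Factoring out (v + 1) from each leaves (v + 7)/(2*v - 1), which at v = -1 equals -2.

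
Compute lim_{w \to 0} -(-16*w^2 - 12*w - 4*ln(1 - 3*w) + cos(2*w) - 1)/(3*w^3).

-12

Substitution gives 0/0 (the numerator vanishes to order 3).
Expand each term to order w^3: the coefficient of w^3 in cos(2w) is 0 and in -4·ln(1 - 3w) is 36.
Lower-order terms cancel with the polynomial part, so the numerator is (36)·w^3 + o(w^3), and the limit is (36)/(-3) = -12.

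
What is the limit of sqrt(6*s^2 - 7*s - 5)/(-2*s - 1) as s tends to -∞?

√(6)/2

For large |s|, √(6*s^2 - 7*s - 5) ≈ √6·|s| and the denominator ≈ -2s.
Since s → −∞, |s| = −s, giving −√6/(-2) = √(6)/2.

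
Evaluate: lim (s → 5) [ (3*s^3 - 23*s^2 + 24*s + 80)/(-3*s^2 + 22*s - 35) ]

Since s = 5 makes numerator and denominator zero, (s - 5) divides both.
Cancelling it gives (3*s^2 - 8*s - 16)/(7 - 3*s); now plug in s = 5 to get -19/8.

-19/8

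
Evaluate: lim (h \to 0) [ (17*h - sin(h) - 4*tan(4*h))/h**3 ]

Substitution gives 0/0 (the numerator vanishes to order 3).
Expand each term to order h^3: the coefficient of h^3 in −sin(h) is 1/6 and in -4·tan(4h) is -256/3.
Lower-order terms cancel with the polynomial part, so the numerator is (-511/6)·h^3 + o(h^3), and the limit is (-511/6)/(1) = -511/6.

-511/6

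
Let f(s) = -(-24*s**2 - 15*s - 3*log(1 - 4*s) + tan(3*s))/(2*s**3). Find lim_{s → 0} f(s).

-73/2

Substitution gives 0/0 (the numerator vanishes to order 3).
Expand each term to order s^3: the coefficient of s^3 in -3·ln(1 - 4s) is 64 and in tan(3s) is 9.
Lower-order terms cancel with the polynomial part, so the numerator is (73)·s^3 + o(s^3), and the limit is (73)/(-2) = -73/2.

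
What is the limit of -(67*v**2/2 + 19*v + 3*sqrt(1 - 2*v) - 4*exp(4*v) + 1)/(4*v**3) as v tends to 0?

265/24

Substitution gives 0/0; apply L'Hôpital's rule 3 times.
After differentiating numerator and denominator 3 times the quotient is (-256*e^(4*v) - 9/(1 - 2*v)^(5/2))/(-24); at v = 0 this is 265/24.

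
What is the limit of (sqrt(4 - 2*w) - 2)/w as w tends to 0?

-1/2

A 0/0 form; rationalise with √(4 - 2w) + √4. This collapses the numerator to -2w, leaving -2/(√(4 - 2w) + √4) → -2/(2√4) = -1/2.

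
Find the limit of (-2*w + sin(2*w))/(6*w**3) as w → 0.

Direct substitution gives 0/0.
Apply L'Hôpital: lim (2*cos(2*w) - 2)/(18*w^2), still 0/0.
Apply L'Hôpital: lim (-4*sin(2*w))/(36*w), still 0/0.
After 3 applications of L'Hôpital's rule the quotient is (-8*cos(2*w))/(36); substituting w = 0 gives -2/9.

-2/9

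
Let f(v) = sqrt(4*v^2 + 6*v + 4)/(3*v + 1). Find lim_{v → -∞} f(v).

-2/3

For large |v|, √(4*v^2 + 6*v + 4) ≈ √4·|v| and the denominator ≈ 3v.
Since v → −∞, |v| = −v, giving −√4/(3) = -2/3.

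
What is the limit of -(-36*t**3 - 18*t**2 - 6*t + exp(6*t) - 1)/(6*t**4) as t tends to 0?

Direct substitution gives 0/0.
Apply L'Hôpital: lim (-108*t^2 - 36*t + 6*e^(6*t) - 6)/(-24*t^3), still 0/0.
Apply L'Hôpital: lim (-216*t + 36*e^(6*t) - 36)/(-72*t^2), still 0/0.
Apply L'Hôpital: lim (216*e^(6*t) - 216)/(-144*t), still 0/0.
After 4 applications of L'Hôpital's rule the quotient is (1296*e^(6*t))/(-144); substituting t = 0 gives -9.

-9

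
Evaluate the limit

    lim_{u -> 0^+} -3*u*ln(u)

This is a 0·(−∞) form. Rewrite as -3·ln(u) / u^(−1) and apply L'Hôpital:
the derivative quotient is -3·(1/u) / (−1·u^(−2)) = (3/1)·u^1 → 0.

0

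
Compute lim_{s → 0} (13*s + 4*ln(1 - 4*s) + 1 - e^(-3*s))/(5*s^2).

Substitution gives 0/0; apply L'Hôpital's rule 2 times.
After differentiating numerator and denominator 2 times the quotient is (-9*e^(-3*s) - 64/(4*s - 1)^2)/(10); at s = 0 this is -73/10.

-73/10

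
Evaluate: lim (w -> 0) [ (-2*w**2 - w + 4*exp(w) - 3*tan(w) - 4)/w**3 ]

-1/3

Substitution gives 0/0 (the numerator vanishes to order 3).
Expand each term to order w^3: the coefficient of w^3 in 4·e^(w) is 2/3 and in -3·tan(w) is -1.
Lower-order terms cancel with the polynomial part, so the numerator is (-1/3)·w^3 + o(w^3), and the limit is (-1/3)/(1) = -1/3.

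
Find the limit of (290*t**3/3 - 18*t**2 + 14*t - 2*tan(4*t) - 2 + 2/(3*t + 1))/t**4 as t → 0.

Substitution gives 0/0 (the numerator vanishes to order 4).
Expand each term to order t^4: the coefficient of t^4 in 2·1/(1 + 3t) is 162 and in -2·tan(4t) is 0.
Lower-order terms cancel with the polynomial part, so the numerator is (162)·t^4 + o(t^4), and the limit is (162)/(1) = 162.

162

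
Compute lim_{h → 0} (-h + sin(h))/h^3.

-1/6

Direct substitution gives 0/0.
Apply L'Hôpital: lim (cos(h) - 1)/(3*h^2), still 0/0.
Apply L'Hôpital: lim (-sin(h))/(6*h), still 0/0.
After 3 applications of L'Hôpital's rule the quotient is (-cos(h))/(6); substituting h = 0 gives -1/6.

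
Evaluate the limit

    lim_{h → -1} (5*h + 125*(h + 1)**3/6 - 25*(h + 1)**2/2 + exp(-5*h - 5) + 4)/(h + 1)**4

625/24

Direct substitution gives 0/0.
Apply L'Hôpital: lim (-25*h + 125*(h + 1)^2/2 - 5*e^(-5*h - 5) - 20)/(4*(h + 1)^3), still 0/0.
Apply L'Hôpital: lim (125*h + 25*e^(-5*h - 5) + 100)/(12*(h + 1)^2), still 0/0.
Apply L'Hôpital: lim (125 - 125*e^(-5*h - 5))/(24*h + 24), still 0/0.
After 4 applications of L'Hôpital's rule the quotient is (625*e^(-5*h - 5))/(24); substituting h = -1 gives 625/24.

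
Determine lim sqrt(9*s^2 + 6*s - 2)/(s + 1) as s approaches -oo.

-3

For large |s|, √(9*s^2 + 6*s - 2) ≈ √9·|s| and the denominator ≈ s.
Since s → −∞, |s| = −s, giving −√9/(1) = -3.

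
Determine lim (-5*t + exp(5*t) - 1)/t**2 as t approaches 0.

25/2

Direct substitution gives 0/0.
Apply L'Hôpital: lim (5*e^(5*t) - 5)/(2*t), still 0/0.
After 2 applications of L'Hôpital's rule the quotient is (25*e^(5*t))/(2); substituting t = 0 gives 25/2.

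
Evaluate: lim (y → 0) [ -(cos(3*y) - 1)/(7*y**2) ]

9/14

Direct substitution gives 0/0.
Apply L'Hôpital: lim (-3*sin(3*y))/(-14*y), still 0/0.
After 2 applications of L'Hôpital's rule the quotient is (-9*cos(3*y))/(-14); substituting y = 0 gives 9/14.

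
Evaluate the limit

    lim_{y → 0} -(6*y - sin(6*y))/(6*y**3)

Direct substitution gives 0/0.
Apply L'Hôpital: lim (6 - 6*cos(6*y))/(-18*y^2), still 0/0.
Apply L'Hôpital: lim (36*sin(6*y))/(-36*y), still 0/0.
After 3 applications of L'Hôpital's rule the quotient is (216*cos(6*y))/(-36); substituting y = 0 gives -6.

-6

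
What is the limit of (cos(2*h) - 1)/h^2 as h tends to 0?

Direct substitution gives 0/0.
Apply L'Hôpital: lim (-2*sin(2*h))/(2*h), still 0/0.
After 2 applications of L'Hôpital's rule the quotient is (-4*cos(2*h))/(2); substituting h = 0 gives -2.

-2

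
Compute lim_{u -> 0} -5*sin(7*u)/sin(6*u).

-35/6

Substitution gives 0/0.
Divide numerator and denominator by u: sin(7u)/u → 7 and sin(6u)/u → 6, so the limit is -5·7/6 = -35/6.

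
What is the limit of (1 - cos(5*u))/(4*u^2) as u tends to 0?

25/8

Substitution gives 0/0.
Use (1 − cos θ)/θ² → 1/2 with θ = 5u: the limit is 5²/(2·4) = 25/8.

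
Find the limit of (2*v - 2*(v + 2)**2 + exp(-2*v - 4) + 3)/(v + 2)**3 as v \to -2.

-4/3

Direct substitution gives 0/0.
Apply L'Hôpital: lim (-4*v - 2*e^(-2*v - 4) - 6)/(3*(v + 2)^2), still 0/0.
Apply L'Hôpital: lim (4*e^(-2*v - 4) - 4)/(6*v + 12), still 0/0.
After 3 applications of L'Hôpital's rule the quotient is (-8*e^(-2*v - 4))/(6); substituting v = -2 gives -4/3.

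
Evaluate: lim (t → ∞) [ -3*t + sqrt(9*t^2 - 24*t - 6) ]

-4

This has the form ∞ − ∞. Multiply and divide by the conjugate √(9*t^2 - 24*t - 6) + 3t.
That gives (-24t - 6) / (√(9*t^2 - 24*t - 6) + 3t).
Divide numerator and denominator by t: the limit is -24/(2·3) = -4.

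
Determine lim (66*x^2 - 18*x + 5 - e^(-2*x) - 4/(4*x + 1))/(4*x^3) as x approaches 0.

Substitution gives 0/0 (the numerator vanishes to order 3).
Expand each term to order x^3: the coefficient of x^3 in −e^(-2x) is 4/3 and in -4·1/(1 + 4x) is 256.
Lower-order terms cancel with the polynomial part, so the numerator is (772/3)·x^3 + o(x^3), and the limit is (772/3)/(4) = 193/3.

193/3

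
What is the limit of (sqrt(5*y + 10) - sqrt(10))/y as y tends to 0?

Substitution gives 0/0. Multiply numerator and denominator by the conjugate √(10 + 5y) + √10.
The numerator becomes (10 + 5y) − 10 = 5y, so the expression simplifies to 5/(√(10 + 5y) + √10).
Letting y → 0 gives 5/(2√10) = √(10)/4.

√(10)/4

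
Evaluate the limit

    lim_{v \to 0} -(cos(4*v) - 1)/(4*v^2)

2

Direct substitution gives 0/0.
Apply L'Hôpital: lim (-4*sin(4*v))/(-8*v), still 0/0.
After 2 applications of L'Hôpital's rule the quotient is (-16*cos(4*v))/(-8); substituting v = 0 gives 2.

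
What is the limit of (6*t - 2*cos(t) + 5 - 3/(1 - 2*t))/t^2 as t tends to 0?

-11

Substitution gives 0/0 (the numerator vanishes to order 2).
Expand each term to order t^2: the coefficient of t^2 in -3·1/(1 - 2t) is -12 and in -2·cos(t) is 1.
Lower-order terms cancel with the polynomial part, so the numerator is (-11)·t^2 + o(t^2), and the limit is (-11)/(1) = -11.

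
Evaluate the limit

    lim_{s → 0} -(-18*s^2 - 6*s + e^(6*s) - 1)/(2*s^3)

-18

Direct substitution gives 0/0.
Apply L'Hôpital: lim (-36*s + 6*e^(6*s) - 6)/(-6*s^2), still 0/0.
Apply L'Hôpital: lim (36*e^(6*s) - 36)/(-12*s), still 0/0.
After 3 applications of L'Hôpital's rule the quotient is (216*e^(6*s))/(-12); substituting s = 0 gives -18.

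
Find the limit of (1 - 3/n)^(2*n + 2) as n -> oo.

e^(-6)

Write it as [(1 - 3/n)^n]^(2) · (1 - 3/n)^(2). The bracketed term tends to e^(-3) and the second factor to 1, so the limit is e^(-6).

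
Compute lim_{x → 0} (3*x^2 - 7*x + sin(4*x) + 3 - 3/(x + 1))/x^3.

Substitution gives 0/0; apply L'Hôpital's rule 3 times.
After differentiating numerator and denominator 3 times the quotient is (-64*cos(4*x) + 18/(x + 1)^4)/(6); at x = 0 this is -23/3.

-23/3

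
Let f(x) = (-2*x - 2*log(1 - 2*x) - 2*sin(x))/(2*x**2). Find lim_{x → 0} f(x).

2

Substitution gives 0/0 (the numerator vanishes to order 2).
Expand each term to order x^2: the coefficient of x^2 in -2·sin(x) is 0 and in -2·ln(1 - 2x) is 4.
Lower-order terms cancel with the polynomial part, so the numerator is (4)·x^2 + o(x^2), and the limit is (4)/(2) = 2.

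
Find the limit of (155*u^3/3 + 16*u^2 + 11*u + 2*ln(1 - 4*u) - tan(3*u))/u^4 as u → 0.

Substitution gives 0/0; apply L'Hôpital's rule 4 times.
After differentiating numerator and denominator 4 times the quotient is (648*tan(3*u)/cos(3*u)^2 - 1944*tan(3*u)/cos(3*u)^4 - 3072/(4*u - 1)^4)/(24); at u = 0 this is -128.

-128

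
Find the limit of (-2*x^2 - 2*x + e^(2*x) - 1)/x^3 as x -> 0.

4/3

Direct substitution gives 0/0.
Apply L'Hôpital: lim (-4*x + 2*e^(2*x) - 2)/(3*x^2), still 0/0.
Apply L'Hôpital: lim (4*e^(2*x) - 4)/(6*x), still 0/0.
After 3 applications of L'Hôpital's rule the quotient is (8*e^(2*x))/(6); substituting x = 0 gives 4/3.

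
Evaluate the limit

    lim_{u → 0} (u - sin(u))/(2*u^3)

1/12

Direct substitution gives 0/0.
Apply L'Hôpital: lim (1 - cos(u))/(6*u^2), still 0/0.
Apply L'Hôpital: lim (sin(u))/(12*u), still 0/0.
After 3 applications of L'Hôpital's rule the quotient is (cos(u))/(12); substituting u = 0 gives 1/12.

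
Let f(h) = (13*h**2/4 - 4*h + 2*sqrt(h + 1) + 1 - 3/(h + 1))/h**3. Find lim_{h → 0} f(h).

25/8

Substitution gives 0/0 (the numerator vanishes to order 3).
Expand each term to order h^3: the coefficient of h^3 in -3·1/(1 + h) is 3 and in 2·√(1 + h) is 1/8.
Lower-order terms cancel with the polynomial part, so the numerator is (25/8)·h^3 + o(h^3), and the limit is (25/8)/(1) = 25/8.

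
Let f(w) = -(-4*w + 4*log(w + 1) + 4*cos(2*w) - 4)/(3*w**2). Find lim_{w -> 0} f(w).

10/3

Substitution gives 0/0 (the numerator vanishes to order 2).
Expand each term to order w^2: the coefficient of w^2 in 4·cos(2w) is -8 and in 4·ln(1 + w) is -2.
Lower-order terms cancel with the polynomial part, so the numerator is (-10)·w^2 + o(w^2), and the limit is (-10)/(-3) = 10/3.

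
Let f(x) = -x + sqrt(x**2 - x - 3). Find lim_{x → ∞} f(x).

An ∞ − ∞ form. Rationalising with the conjugate, the difference becomes (-x - 3) / (√(x^2 - x - 3) + x).
For large x the denominator behaves like 2·x, so the quotient tends to -1/2 = -1/2.

-1/2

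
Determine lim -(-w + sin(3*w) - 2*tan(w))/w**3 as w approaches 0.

Substitution gives 0/0 (the numerator vanishes to order 3).
Expand each term to order w^3: the coefficient of w^3 in -2·tan(w) is -2/3 and in sin(3w) is -9/2.
Lower-order terms cancel with the polynomial part, so the numerator is (-31/6)·w^3 + o(w^3), and the limit is (-31/6)/(-1) = 31/6.

31/6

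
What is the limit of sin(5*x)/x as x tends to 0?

Substitution gives 0/0.
Write it as (5)·sin(5x)/(5x); since sin(u)/u → 1, the limit is 5.

5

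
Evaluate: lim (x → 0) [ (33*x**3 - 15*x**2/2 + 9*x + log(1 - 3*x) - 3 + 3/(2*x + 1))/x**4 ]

Substitution gives 0/0; apply L'Hôpital's rule 4 times.
After differentiating numerator and denominator 4 times the quotient is (-486/(3*x - 1)^4 + 1152/(2*x + 1)^5)/(24); at x = 0 this is 111/4.

111/4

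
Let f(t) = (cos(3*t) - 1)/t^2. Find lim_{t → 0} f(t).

-9/2

Direct substitution gives 0/0.
Apply L'Hôpital: lim (-3*sin(3*t))/(2*t), still 0/0.
After 2 applications of L'Hôpital's rule the quotient is (-9*cos(3*t))/(2); substituting t = 0 gives -9/2.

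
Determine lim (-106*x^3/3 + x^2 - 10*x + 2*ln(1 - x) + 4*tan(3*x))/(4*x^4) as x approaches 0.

-1/8

Substitution gives 0/0 (the numerator vanishes to order 4).
Expand each term to order x^4: the coefficient of x^4 in 2·ln(1 - x) is -1/2 and in 4·tan(3x) is 0.
Lower-order terms cancel with the polynomial part, so the numerator is (-1/2)·x^4 + o(x^4), and the limit is (-1/2)/(4) = -1/8.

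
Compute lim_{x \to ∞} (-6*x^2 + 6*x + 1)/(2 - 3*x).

∞

The numerator has higher degree (2 > 1); the quotient behaves like (-6/(-3))·x^1 for large |x|.
As x → +∞ this diverges to ∞.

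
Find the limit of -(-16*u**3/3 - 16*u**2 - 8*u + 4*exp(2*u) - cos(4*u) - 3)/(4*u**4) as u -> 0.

2

Substitution gives 0/0; apply L'Hôpital's rule 4 times.
After differentiating numerator and denominator 4 times the quotient is (64*e^(2*u) - 256*cos(4*u))/(-96); at u = 0 this is 2.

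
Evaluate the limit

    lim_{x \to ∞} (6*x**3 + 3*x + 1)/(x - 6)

The numerator has higher degree (3 > 1); the quotient behaves like (6/(1))·x^2 for large |x|.
As x → +∞ this diverges to ∞.

∞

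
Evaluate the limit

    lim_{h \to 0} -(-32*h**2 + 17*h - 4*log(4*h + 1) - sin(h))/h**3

Substitution gives 0/0 (the numerator vanishes to order 3).
Expand each term to order h^3: the coefficient of h^3 in -4·ln(1 + 4h) is -256/3 and in −sin(h) is 1/6.
Lower-order terms cancel with the polynomial part, so the numerator is (-511/6)·h^3 + o(h^3), and the limit is (-511/6)/(-1) = 511/6.

511/6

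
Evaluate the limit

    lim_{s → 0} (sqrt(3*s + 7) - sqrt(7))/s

A 0/0 form; rationalise with √(7 + 3s) + √7. This collapses the numerator to 3s, leaving 3/(√(7 + 3s) + √7) → 3/(2√7) = 3*√(7)/14.

3*√(7)/14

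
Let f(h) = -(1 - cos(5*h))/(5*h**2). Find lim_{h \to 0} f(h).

-5/2

Substitution gives 0/0.
Use (1 − cos u)/u² → 1/2 with u = 5h: the limit is 5²/(2·(-5)) = -5/2.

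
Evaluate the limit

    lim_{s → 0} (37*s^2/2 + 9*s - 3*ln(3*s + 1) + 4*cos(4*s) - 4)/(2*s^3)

Substitution gives 0/0; apply L'Hôpital's rule 3 times.
After differentiating numerator and denominator 3 times the quotient is (256*sin(4*s) - 162/(3*s + 1)^3)/(12); at s = 0 this is -27/2.

-27/2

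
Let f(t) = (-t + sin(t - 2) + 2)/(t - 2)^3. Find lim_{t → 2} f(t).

-1/6

Direct substitution gives 0/0.
Apply L'Hôpital: lim (cos(t - 2) - 1)/(3*(t - 2)^2), still 0/0.
Apply L'Hôpital: lim (-sin(t - 2))/(6*t - 12), still 0/0.
After 3 applications of L'Hôpital's rule the quotient is (-cos(t - 2))/(6); substituting t = 2 gives -1/6.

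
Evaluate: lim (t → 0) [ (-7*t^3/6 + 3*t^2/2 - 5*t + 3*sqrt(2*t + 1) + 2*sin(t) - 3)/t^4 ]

-15/8

Substitution gives 0/0 (the numerator vanishes to order 4).
Expand each term to order t^4: the coefficient of t^4 in 2·sin(t) is 0 and in 3·√(1 + 2t) is -15/8.
Lower-order terms cancel with the polynomial part, so the numerator is (-15/8)·t^4 + o(t^4), and the limit is (-15/8)/(1) = -15/8.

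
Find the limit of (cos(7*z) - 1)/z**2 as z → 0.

-49/2

Direct substitution gives 0/0.
Apply L'Hôpital: lim (-7*sin(7*z))/(2*z), still 0/0.
After 2 applications of L'Hôpital's rule the quotient is (-49*cos(7*z))/(2); substituting z = 0 gives -49/2.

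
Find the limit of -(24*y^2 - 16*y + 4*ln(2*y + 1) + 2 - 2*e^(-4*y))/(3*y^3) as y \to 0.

Substitution gives 0/0; apply L'Hôpital's rule 3 times.
After differentiating numerator and denominator 3 times the quotient is (128*e^(-4*y) + 64/(2*y + 1)^3)/(-18); at y = 0 this is -32/3.

-32/3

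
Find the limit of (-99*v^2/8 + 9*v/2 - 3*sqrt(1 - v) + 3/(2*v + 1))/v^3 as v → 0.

-381/16

Substitution gives 0/0 (the numerator vanishes to order 3).
Expand each term to order v^3: the coefficient of v^3 in -3·√(1 - v) is 3/16 and in 3·1/(1 + 2v) is -24.
Lower-order terms cancel with the polynomial part, so the numerator is (-381/16)·v^3 + o(v^3), and the limit is (-381/16)/(1) = -381/16.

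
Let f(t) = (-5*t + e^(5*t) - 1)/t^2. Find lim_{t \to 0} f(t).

Direct substitution gives 0/0.
Apply L'Hôpital: lim (5*e^(5*t) - 5)/(2*t), still 0/0.
After 2 applications of L'Hôpital's rule the quotient is (25*e^(5*t))/(2); substituting t = 0 gives 25/2.

25/2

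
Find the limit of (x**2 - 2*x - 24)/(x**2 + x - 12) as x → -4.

Direct substitution gives 0/0, so factor. Both numerator and denominator have (x + 4) as a factor.
After cancelling, the expression reduces to (x - 6)/(x - 3).
Substituting x = -4 gives 10/7.

10/7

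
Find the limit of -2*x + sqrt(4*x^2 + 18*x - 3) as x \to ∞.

9/2

This has the form ∞ − ∞. Multiply and divide by the conjugate √(4*x^2 + 18*x - 3) + 2x.
That gives (18x - 3) / (√(4*x^2 + 18*x - 3) + 2x).
Divide numerator and denominator by x: the limit is 18/(2·2) = 9/2.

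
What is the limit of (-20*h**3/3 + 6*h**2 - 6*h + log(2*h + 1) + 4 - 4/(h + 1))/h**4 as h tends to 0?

Substitution gives 0/0 (the numerator vanishes to order 4).
Expand each term to order h^4: the coefficient of h^4 in ln(1 + 2h) is -4 and in -4·1/(1 + h) is -4.
Lower-order terms cancel with the polynomial part, so the numerator is (-8)·h^4 + o(h^4), and the limit is (-8)/(1) = -8.

-8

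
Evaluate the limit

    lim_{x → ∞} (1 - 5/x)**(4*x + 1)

The base → 1 and the exponent → ∞: a 1^∞ form.
Take logarithms: (4x + 1)·ln(1 - 5/x). Since ln(1+u) ~ u for small u, this behaves like (4x)·(-5/x) → -20.
So the limit is e^(-20).

e^(-20)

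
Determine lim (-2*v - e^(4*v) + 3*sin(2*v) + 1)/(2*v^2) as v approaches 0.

Substitution gives 0/0 (the numerator vanishes to order 2).
Expand each term to order v^2: the coefficient of v^2 in −e^(4v) is -8 and in 3·sin(2v) is 0.
Lower-order terms cancel with the polynomial part, so the numerator is (-8)·v^2 + o(v^2), and the limit is (-8)/(2) = -4.

-4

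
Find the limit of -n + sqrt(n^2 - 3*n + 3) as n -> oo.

-3/2

This has the form ∞ − ∞. Multiply and divide by the conjugate √(n^2 - 3*n + 3) + n.
That gives (-3n + 3) / (√(n^2 - 3*n + 3) + n).
Divide numerator and denominator by n: the limit is -3/(2·1) = -3/2.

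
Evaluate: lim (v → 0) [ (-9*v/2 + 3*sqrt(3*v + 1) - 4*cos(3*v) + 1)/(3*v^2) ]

Substitution gives 0/0; apply L'Hôpital's rule 2 times.
After differentiating numerator and denominator 2 times the quotient is (36*cos(3*v) - 27/(4*(3*v + 1)^(3/2)))/(6); at v = 0 this is 39/8.

39/8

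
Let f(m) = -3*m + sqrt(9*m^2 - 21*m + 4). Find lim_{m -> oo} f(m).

This has the form ∞ − ∞. Multiply and divide by the conjugate √(9*m^2 - 21*m + 4) + 3m.
That gives (-21m + 4) / (√(9*m^2 - 21*m + 4) + 3m).
Divide numerator and denominator by m: the limit is -21/(2·3) = -7/2.

-7/2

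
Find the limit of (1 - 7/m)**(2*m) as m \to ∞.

Write it as [(1 - 7/m)^m]^(2) · (1 - 7/m)^(0). The bracketed term tends to e^(-7) and the second factor to 1, so the limit is e^(-14).

e^(-14)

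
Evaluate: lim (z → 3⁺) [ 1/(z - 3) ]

∞

As z → 3⁺, (z - 3) → 0⁺, so (z - 3)^1 → 0⁺ and 1/(z - 3)^1 → ∞.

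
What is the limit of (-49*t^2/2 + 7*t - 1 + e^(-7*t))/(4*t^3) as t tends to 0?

Direct substitution gives 0/0.
Apply L'Hôpital: lim (-49*t + 7 - 7*e^(-7*t))/(12*t^2), still 0/0.
Apply L'Hôpital: lim (-49 + 49*e^(-7*t))/(24*t), still 0/0.
After 3 applications of L'Hôpital's rule the quotient is (-343*e^(-7*t))/(24); substituting t = 0 gives -343/24.

-343/24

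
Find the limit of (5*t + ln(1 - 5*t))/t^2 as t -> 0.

Direct substitution gives 0/0.
Apply L'Hôpital: lim (5 - 5/(1 - 5*t))/(2*t), still 0/0.
After 2 applications of L'Hôpital's rule the quotient is (-25/(1 - 5*t)^2)/(2); substituting t = 0 gives -25/2.

-25/2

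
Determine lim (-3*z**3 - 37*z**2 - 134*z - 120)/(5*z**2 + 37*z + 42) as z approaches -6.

At z = -6 both the top and bottom vanish — a removable singularity. Factoring out (z + 6) from each leaves (-3*z^2 - 19*z - 20)/(5*z + 7), which at z = -6 equals 14/23.

14/23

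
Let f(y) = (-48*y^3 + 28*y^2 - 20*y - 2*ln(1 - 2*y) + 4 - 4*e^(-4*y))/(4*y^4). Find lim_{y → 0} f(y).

-26/3

Substitution gives 0/0 (the numerator vanishes to order 4).
Expand each term to order y^4: the coefficient of y^4 in -2·ln(1 - 2y) is 8 and in -4·e^(-4y) is -128/3.
Lower-order terms cancel with the polynomial part, so the numerator is (-104/3)·y^4 + o(y^4), and the limit is (-104/3)/(4) = -26/3.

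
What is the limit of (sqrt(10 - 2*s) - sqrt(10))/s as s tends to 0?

-√(10)/10

A 0/0 form; rationalise with √(10 - 2s) + √10. This collapses the numerator to -2s, leaving -2/(√(10 - 2s) + √10) → -2/(2√10) = -√(10)/10.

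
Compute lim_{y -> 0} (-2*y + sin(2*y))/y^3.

Direct substitution gives 0/0.
Apply L'Hôpital: lim (2*cos(2*y) - 2)/(3*y^2), still 0/0.
Apply L'Hôpital: lim (-4*sin(2*y))/(6*y), still 0/0.
After 3 applications of L'Hôpital's rule the quotient is (-8*cos(2*y))/(6); substituting y = 0 gives -4/3.

-4/3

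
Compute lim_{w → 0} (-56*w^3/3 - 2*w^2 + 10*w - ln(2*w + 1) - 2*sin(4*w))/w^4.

4

Substitution gives 0/0 (the numerator vanishes to order 4).
Expand each term to order w^4: the coefficient of w^4 in −ln(1 + 2w) is 4 and in -2·sin(4w) is 0.
Lower-order terms cancel with the polynomial part, so the numerator is (4)·w^4 + o(w^4), and the limit is (4)/(1) = 4.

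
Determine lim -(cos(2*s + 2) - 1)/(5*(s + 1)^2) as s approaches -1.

Direct substitution gives 0/0.
Apply L'Hôpital: lim (-2*sin(2*s + 2))/(-10*s - 10), still 0/0.
After 2 applications of L'Hôpital's rule the quotient is (-4*cos(2*s + 2))/(-10); substituting s = -1 gives 2/5.

2/5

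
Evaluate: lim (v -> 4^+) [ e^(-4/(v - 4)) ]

0

As v → 4⁺, -4/(v - 4) → −∞, so e^(-4/(v - 4)) → 0.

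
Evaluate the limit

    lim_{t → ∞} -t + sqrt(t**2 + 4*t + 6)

An ∞ − ∞ form. Rationalising with the conjugate, the difference becomes (4t + 6) / (√(t^2 + 4*t + 6) + t).
For large t the denominator behaves like 2·t, so the quotient tends to 4/2 = 2.

2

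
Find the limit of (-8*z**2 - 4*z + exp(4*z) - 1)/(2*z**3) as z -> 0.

16/3

Direct substitution gives 0/0.
Apply L'Hôpital: lim (-16*z + 4*e^(4*z) - 4)/(6*z^2), still 0/0.
Apply L'Hôpital: lim (16*e^(4*z) - 16)/(12*z), still 0/0.
After 3 applications of L'Hôpital's rule the quotient is (64*e^(4*z))/(12); substituting z = 0 gives 16/3.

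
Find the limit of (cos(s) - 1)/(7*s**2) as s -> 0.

Direct substitution gives 0/0.
Apply L'Hôpital: lim (-sin(s))/(14*s), still 0/0.
After 2 applications of L'Hôpital's rule the quotient is (-cos(s))/(14); substituting s = 0 gives -1/14.

-1/14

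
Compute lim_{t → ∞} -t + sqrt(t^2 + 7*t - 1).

An ∞ − ∞ form. Rationalising with the conjugate, the difference becomes (7t - 1) / (√(t^2 + 7*t - 1) + t).
For large t the denominator behaves like 2·t, so the quotient tends to 7/2 = 7/2.

7/2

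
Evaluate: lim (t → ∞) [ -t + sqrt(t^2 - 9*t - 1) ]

-9/2

An ∞ − ∞ form. Rationalising with the conjugate, the difference becomes (-9t - 1) / (√(t^2 - 9*t - 1) + t).
For large t the denominator behaves like 2·t, so the quotient tends to -9/2 = -9/2.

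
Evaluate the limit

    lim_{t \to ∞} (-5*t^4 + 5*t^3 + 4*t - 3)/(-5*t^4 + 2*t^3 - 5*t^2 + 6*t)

1

Numerator and denominator both have degree 4.
Dividing every term by t^4, all lower-order terms vanish and the limit is the ratio of leading coefficients, -5/(-5) = 1.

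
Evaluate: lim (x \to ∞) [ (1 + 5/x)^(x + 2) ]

e^(5)

The base → 1 and the exponent → ∞: a 1^∞ form.
Take logarithms: (x + 2)·ln(1 + 5/x). Since ln(1+u) ~ u for small u, this behaves like (x)·(5/x) → 5.
So the limit is e^(5).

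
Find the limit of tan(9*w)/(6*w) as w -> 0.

Substitution gives 0/0.
Since tan(u)/u → 1 as u → 0, tan(9w)/(9w) → 1 and the limit is 9/6 = 3/2.

3/2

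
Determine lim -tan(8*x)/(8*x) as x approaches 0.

Substitution gives 0/0.
Since tan(u)/u → 1 as u → 0, tan(8x)/(8x) → 1 and the limit is 8/(-8) = -1.

-1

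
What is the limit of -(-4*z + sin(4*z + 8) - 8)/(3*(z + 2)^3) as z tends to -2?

32/9

Direct substitution gives 0/0.
Apply L'Hôpital: lim (4*cos(4*z + 8) - 4)/(-9*(z + 2)^2), still 0/0.
Apply L'Hôpital: lim (-16*sin(4*z + 8))/(-18*z - 36), still 0/0.
After 3 applications of L'Hôpital's rule the quotient is (-64*cos(4*z + 8))/(-18); substituting z = -2 gives 32/9.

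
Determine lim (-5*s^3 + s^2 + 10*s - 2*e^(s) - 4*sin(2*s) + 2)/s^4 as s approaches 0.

-1/12

Substitution gives 0/0; apply L'Hôpital's rule 4 times.
After differentiating numerator and denominator 4 times the quotient is (-2*e^(s) - 64*sin(2*s))/(24); at s = 0 this is -1/12.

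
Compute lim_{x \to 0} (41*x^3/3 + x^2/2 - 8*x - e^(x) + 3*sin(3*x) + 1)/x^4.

-1/24

Substitution gives 0/0 (the numerator vanishes to order 4).
Expand each term to order x^4: the coefficient of x^4 in 3·sin(3x) is 0 and in −e^(x) is -1/24.
Lower-order terms cancel with the polynomial part, so the numerator is (-1/24)·x^4 + o(x^4), and the limit is (-1/24)/(1) = -1/24.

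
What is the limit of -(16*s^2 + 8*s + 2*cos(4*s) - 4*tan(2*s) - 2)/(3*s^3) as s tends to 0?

Substitution gives 0/0 (the numerator vanishes to order 3).
Expand each term to order s^3: the coefficient of s^3 in 2·cos(4s) is 0 and in -4·tan(2s) is -32/3.
Lower-order terms cancel with the polynomial part, so the numerator is (-32/3)·s^3 + o(s^3), and the limit is (-32/3)/(-3) = 32/9.

32/9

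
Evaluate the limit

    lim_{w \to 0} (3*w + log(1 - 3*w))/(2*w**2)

-9/4

Direct substitution gives 0/0.
Apply L'Hôpital: lim (3 - 3/(1 - 3*w))/(4*w), still 0/0.
After 2 applications of L'Hôpital's rule the quotient is (-9/(1 - 3*w)^2)/(4); substituting w = 0 gives -9/4.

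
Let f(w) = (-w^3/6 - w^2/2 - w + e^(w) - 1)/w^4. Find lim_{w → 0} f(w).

Direct substitution gives 0/0.
Apply L'Hôpital: lim (-w^2/2 - w + e^(w) - 1)/(4*w^3), still 0/0.
Apply L'Hôpital: lim (-w + e^(w) - 1)/(12*w^2), still 0/0.
Apply L'Hôpital: lim (e^(w) - 1)/(24*w), still 0/0.
After 4 applications of L'Hôpital's rule the quotient is (e^(w))/(24); substituting w = 0 gives 1/24.

1/24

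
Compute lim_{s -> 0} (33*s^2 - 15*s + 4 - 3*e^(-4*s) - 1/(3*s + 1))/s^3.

Substitution gives 0/0; apply L'Hôpital's rule 3 times.
After differentiating numerator and denominator 3 times the quotient is (192*e^(-4*s) + 162/(3*s + 1)^4)/(6); at s = 0 this is 59.

59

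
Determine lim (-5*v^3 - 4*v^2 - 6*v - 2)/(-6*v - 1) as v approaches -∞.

The numerator has higher degree (3 > 1); the quotient behaves like (-5/(-6))·v^2 for large |v|.
As v → −∞ this diverges to ∞.

∞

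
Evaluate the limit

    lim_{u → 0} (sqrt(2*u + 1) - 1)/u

1

Substitution gives 0/0. Multiply numerator and denominator by the conjugate √(1 + 2u) + √1.
The numerator becomes (1 + 2u) − 1 = 2u, so the expression simplifies to 2/(√(1 + 2u) + √1).
Letting u → 0 gives 2/(2√1) = 1.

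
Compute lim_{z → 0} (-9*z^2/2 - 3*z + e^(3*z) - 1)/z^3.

9/2

Direct substitution gives 0/0.
Apply L'Hôpital: lim (-9*z + 3*e^(3*z) - 3)/(3*z^2), still 0/0.
Apply L'Hôpital: lim (9*e^(3*z) - 9)/(6*z), still 0/0.
After 3 applications of L'Hôpital's rule the quotient is (27*e^(3*z))/(6); substituting z = 0 gives 9/2.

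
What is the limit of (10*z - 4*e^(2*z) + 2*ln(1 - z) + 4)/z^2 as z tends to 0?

Substitution gives 0/0; apply L'Hôpital's rule 2 times.
After differentiating numerator and denominator 2 times the quotient is (-16*e^(2*z) - 2/(z - 1)^2)/(2); at z = 0 this is -9.

-9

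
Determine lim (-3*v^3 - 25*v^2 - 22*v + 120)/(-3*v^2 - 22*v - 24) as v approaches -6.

-23/7

At v = -6 both the top and bottom vanish — a removable singularity. Factoring out (v + 6) from each leaves (-3*v^2 - 7*v + 20)/(-3*v - 4), which at v = -6 equals -23/7.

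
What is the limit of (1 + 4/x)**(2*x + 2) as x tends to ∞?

Write it as [(1 + 4/x)^x]^(2) · (1 + 4/x)^(2). The bracketed term tends to e^(4) and the second factor to 1, so the limit is e^(8).

e^(8)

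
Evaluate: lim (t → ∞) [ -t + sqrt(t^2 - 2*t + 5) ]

This has the form ∞ − ∞. Multiply and divide by the conjugate √(t^2 - 2*t + 5) + t.
That gives (-2t + 5) / (√(t^2 - 2*t + 5) + t).
Divide numerator and denominator by t: the limit is -2/(2·1) = -1.

-1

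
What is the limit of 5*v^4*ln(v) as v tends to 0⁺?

0

This is a 0·(−∞) form. Rewrite as 5·ln(v) / v^(−4) and apply L'Hôpital:
the derivative quotient is 5·(1/v) / (−4·v^(−5)) = (-5/4)·v^4 → 0.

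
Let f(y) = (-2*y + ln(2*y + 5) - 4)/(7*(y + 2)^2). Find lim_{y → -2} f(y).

-2/7

Direct substitution gives 0/0.
Apply L'Hôpital: lim (-2 + 2/(2*y + 5))/(14*y + 28), still 0/0.
After 2 applications of L'Hôpital's rule the quotient is (-4/(2*y + 5)^2)/(14); substituting y = -2 gives -2/7.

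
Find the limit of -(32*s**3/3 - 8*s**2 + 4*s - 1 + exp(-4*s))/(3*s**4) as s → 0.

-32/9

Direct substitution gives 0/0.
Apply L'Hôpital: lim (32*s^2 - 16*s + 4 - 4*e^(-4*s))/(-12*s^3), still 0/0.
Apply L'Hôpital: lim (64*s - 16 + 16*e^(-4*s))/(-36*s^2), still 0/0.
Apply L'Hôpital: lim (64 - 64*e^(-4*s))/(-72*s), still 0/0.
After 4 applications of L'Hôpital's rule the quotient is (256*e^(-4*s))/(-72); substituting s = 0 gives -32/9.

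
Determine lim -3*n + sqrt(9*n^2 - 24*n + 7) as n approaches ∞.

An ∞ − ∞ form. Rationalising with the conjugate, the difference becomes (-24n + 7) / (√(9*n^2 - 24*n + 7) + 3n).
For large n the denominator behaves like 2·3n, so the quotient tends to -24/6 = -4.

-4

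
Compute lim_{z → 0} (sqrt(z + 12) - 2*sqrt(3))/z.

√(3)/12

Substitution gives 0/0. Multiply numerator and denominator by the conjugate √(12 + z) + √12.
The numerator becomes (12 + z) − 12 = z, so the expression simplifies to 1/(√(12 + z) + √12).
Letting z → 0 gives 1/(2√12) = √(3)/12.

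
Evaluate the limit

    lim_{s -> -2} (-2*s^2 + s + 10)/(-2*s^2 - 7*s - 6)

9

Direct substitution gives 0/0, so factor. Both numerator and denominator have (s + 2) as a factor.
After cancelling, the expression reduces to (5 - 2*s)/(-2*s - 3).
Substituting s = -2 gives 9.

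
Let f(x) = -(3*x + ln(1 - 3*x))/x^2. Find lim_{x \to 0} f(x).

9/2

Direct substitution gives 0/0.
Apply L'Hôpital: lim (3 - 3/(1 - 3*x))/(-2*x), still 0/0.
After 2 applications of L'Hôpital's rule the quotient is (-9/(1 - 3*x)^2)/(-2); substituting x = 0 gives 9/2.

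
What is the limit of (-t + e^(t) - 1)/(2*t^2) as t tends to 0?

1/4

Direct substitution gives 0/0.
Apply L'Hôpital: lim (e^(t) - 1)/(4*t), still 0/0.
After 2 applications of L'Hôpital's rule the quotient is (e^(t))/(4); substituting t = 0 gives 1/4.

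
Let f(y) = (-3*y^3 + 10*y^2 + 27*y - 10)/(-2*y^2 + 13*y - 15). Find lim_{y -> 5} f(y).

14

Since y = 5 makes numerator and denominator zero, (y - 5) divides both.
Cancelling it gives (-3*y^2 - 5*y + 2)/(3 - 2*y); now plug in y = 5 to get 14.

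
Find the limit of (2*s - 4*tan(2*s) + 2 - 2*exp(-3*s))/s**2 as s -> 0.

Substitution gives 0/0; apply L'Hôpital's rule 2 times.
After differentiating numerator and denominator 2 times the quotient is (-32*tan(2*s)/cos(2*s)^2 - 18*e^(-3*s))/(2); at s = 0 this is -9.

-9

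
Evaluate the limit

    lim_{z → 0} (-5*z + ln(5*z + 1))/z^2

Direct substitution gives 0/0.
Apply L'Hôpital: lim (-5 + 5/(5*z + 1))/(2*z), still 0/0.
After 2 applications of L'Hôpital's rule the quotient is (-25/(5*z + 1)^2)/(2); substituting z = 0 gives -25/2.

-25/2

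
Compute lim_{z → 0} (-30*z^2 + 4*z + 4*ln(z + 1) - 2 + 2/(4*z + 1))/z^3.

-380/3

Substitution gives 0/0 (the numerator vanishes to order 3).
Expand each term to order z^3: the coefficient of z^3 in 2·1/(1 + 4z) is -128 and in 4·ln(1 + z) is 4/3.
Lower-order terms cancel with the polynomial part, so the numerator is (-380/3)·z^3 + o(z^3), and the limit is (-380/3)/(1) = -380/3.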